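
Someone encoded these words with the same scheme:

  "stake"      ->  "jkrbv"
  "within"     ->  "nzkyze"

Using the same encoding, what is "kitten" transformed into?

bzkkve

Compare letters: s→j is +17, t→k is +17, a→r is +17 — a constant shift. Every letter moves 17 places later in the alphabet, wrapping around z→a.
On kitten: k+17=b, i+17=z, t+17=k, t+17=k, e+17=v, n+17=e.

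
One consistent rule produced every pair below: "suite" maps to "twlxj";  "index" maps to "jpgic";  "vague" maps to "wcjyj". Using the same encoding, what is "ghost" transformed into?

In suite: s→t is +1, u→w is +2, i→l is +3, t→x is +4 — the shift increases by 1 each position. Each letter shifts forward by (position + 1), i.e. 1, 2, 3, … — the shift grows by one for each successive letter.
On ghost: g+1=h, h+2=j, o+3=r, s+4=w, t+5=y.

hjrwy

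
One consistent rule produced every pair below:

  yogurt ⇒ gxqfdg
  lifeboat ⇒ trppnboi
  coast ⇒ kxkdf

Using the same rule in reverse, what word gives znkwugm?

The shift increases by 1 at each position, starting from +8: 8, 9, 10, ….
Undoing it on znkwugm: z−8=r, n−9=e, k−10=a, w−11=l, u−12=i, g−13=t, m−14=y.

reality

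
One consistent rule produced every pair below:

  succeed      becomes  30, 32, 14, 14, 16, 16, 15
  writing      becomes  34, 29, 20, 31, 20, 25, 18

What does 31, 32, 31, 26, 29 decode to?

tutor

s is letter #19 and maps to 30: an offset of 11. Letters become their 1-based position plus 11 (so a→12, b→13, …).
Decoding 31, 32, 31, 26, 29: 31→(31−11)÷1=20=t, 32→(32−11)÷1=21=u, 31→(31−11)÷1=20=t, 26→(26−11)÷1=15=o, 29→(29−11)÷1=18=r.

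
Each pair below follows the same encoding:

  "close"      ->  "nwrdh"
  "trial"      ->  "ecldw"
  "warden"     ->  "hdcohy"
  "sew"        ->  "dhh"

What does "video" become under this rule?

The shift depends on letter class: consonant c→n is +11, but vowel o→r is +3. Vowels shift forward by 3 and consonants shift forward by 11.
For video: v(cons)+11=g, i(vowel)+3=l, d(cons)+11=o, e(vowel)+3=h, o(vowel)+3=r.

glohr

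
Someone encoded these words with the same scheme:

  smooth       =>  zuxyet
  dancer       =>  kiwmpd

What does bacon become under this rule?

In smooth: s→z is +7, m→u is +8, o→x is +9, o→y is +10 — the shift increases by 1 each position. The shift increases by 1 at each position, starting from +7: 7, 8, 9, ….
On bacon: b+7=i, a+8=i, c+9=l, o+10=y, n+11=y.

iilyy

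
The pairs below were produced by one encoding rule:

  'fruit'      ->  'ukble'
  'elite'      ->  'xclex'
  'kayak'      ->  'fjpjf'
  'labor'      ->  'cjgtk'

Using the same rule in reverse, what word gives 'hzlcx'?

smile

f(5)→u(20) and r(17)→k(10) fit y≡23x+9 (mod 26); the inverse of 23 mod 26 is 17. This is an affine cipher: with a=0,…,z=25, each position x becomes (23x+9) mod 26.
Undoing it on hzlcx: h(7)→17·(7−9)≡18=s; z(25)→17·(25−9)≡12=m; l(11)→17·(11−9)≡8=i; c(2)→17·(2−9)≡11=l; x(23)→17·(23−9)≡4=e (all mod 26).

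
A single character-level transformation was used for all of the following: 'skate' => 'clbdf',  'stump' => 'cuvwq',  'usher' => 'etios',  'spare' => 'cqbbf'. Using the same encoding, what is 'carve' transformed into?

Shifts by position in skate: pos 0: s→c (+10), pos 1: k→l (+1), pos 2: a→b (+1), pos 3: t→d (+10), pos 4: e→f (+1) — repeating every 3. It's a Vigenère-style cipher with numeric key [10,1,1]: position i shifts by key[i mod 3].
For carve: c+10=m, a+1=b, r+1=s, v+10=f, e+1=f.

mbsff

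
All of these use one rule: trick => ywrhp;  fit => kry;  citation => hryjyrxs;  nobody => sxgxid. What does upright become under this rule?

duwrlmy

The shift depends on letter class: consonant t→y is +5, but vowel i→r is +9. Two shifts are in play — +9 for a/e/i/o/u, +5 for every other letter.
On upright: u(vowel)+9=d, p(cons)+5=u, r(cons)+5=w, i(vowel)+9=r, g(cons)+5=l, h(cons)+5=m, t(cons)+5=y.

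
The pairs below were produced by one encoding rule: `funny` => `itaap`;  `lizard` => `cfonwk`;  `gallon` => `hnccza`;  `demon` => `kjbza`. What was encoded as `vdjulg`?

sketch

f(5)→i(8) and u(20)→t(19) fit y≡25x+13 (mod 26); the inverse of 25 mod 26 is 25. Treating letters as 0–25, the rule is x ↦ 25x + 13 (mod 26).
Reversing it on vdjulg: v(21)→25·(21−13)≡18=s; d(3)→25·(3−13)≡10=k; j(9)→25·(9−13)≡4=e; u(20)→25·(20−13)≡19=t; l(11)→25·(11−13)≡2=c; g(6)→25·(6−13)≡7=h (all mod 26).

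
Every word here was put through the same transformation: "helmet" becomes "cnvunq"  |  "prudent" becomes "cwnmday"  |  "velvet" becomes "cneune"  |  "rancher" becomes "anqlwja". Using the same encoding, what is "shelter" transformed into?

ancunqb

The output letters match the input read backwards, each shifted +9: helmet reversed is temleh. The word is reversed, then every letter is shifted forward by 9.
For shelter: reverse → retlehs; then shift: r+9=a, e+9=n, t+9=c, l+9=u, e+9=n, h+9=q, s+9=b.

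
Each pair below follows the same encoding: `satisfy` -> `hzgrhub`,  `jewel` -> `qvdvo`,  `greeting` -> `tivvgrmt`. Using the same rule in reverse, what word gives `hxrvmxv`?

Each pair mirrors across the alphabet (s↔h, a↔z, t↔g): positions sum to 25. This is the alphabet-reversal cipher (Atbash): a becomes z, b becomes y, etc.
Reversing it on hxrvmxv: h↔s, x↔c, r↔i, v↔e, m↔n, x↔c, v↔e.

science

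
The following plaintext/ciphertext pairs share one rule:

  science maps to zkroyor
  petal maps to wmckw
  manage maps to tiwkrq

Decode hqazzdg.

airport

Letter i (0-indexed) is shifted by i+7, so successive shifts are 7, 8, 9, ….
Reversing it on hqazzdg: h−7=a, q−8=i, a−9=r, z−10=p, z−11=o, d−12=r, g−13=t.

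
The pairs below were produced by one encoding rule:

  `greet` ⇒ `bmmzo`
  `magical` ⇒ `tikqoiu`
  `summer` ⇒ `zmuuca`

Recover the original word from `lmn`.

The output letters match the input read backwards, each shifted +8: greet reversed is teerg. Two steps: reverse the string, then apply a Caesar shift of +8.
Undoing it on lmn: shift back: l−8=d, m−8=e, n−8=f → def; then reverse → fed.

fed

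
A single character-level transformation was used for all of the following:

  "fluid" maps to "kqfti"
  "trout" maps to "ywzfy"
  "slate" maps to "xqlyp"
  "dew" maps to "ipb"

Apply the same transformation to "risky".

wtxpd

The shift depends on letter class: consonant f→k is +5, but vowel u→f is +11. Vowels shift forward by 11 and consonants shift forward by 5.
On risky: r(cons)+5=w, i(vowel)+11=t, s(cons)+5=x, k(cons)+5=p, y(cons)+5=d.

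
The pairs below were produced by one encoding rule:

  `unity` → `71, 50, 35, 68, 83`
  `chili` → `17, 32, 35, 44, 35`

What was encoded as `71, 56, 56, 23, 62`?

upper

u(#21)→71 and n(#14)→50: differences scale by 3, so n = 3·pos + 8. Each letter becomes 3×(its alphabet position, a=1..z=26) + 8.
Undoing it on 71, 56, 56, 23, 62: 71→(71−8)÷3=21=u, 56→(56−8)÷3=16=p, 56→(56−8)÷3=16=p, 23→(23−8)÷3=5=e, 62→(62−8)÷3=18=r.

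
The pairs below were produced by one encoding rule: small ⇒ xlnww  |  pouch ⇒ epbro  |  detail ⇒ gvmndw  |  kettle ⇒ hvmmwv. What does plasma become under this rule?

Each letter's alphabet position (a=0..z=25) is mapped through 15·x+13 mod 26 — an affine cipher.
Applying it to plasma: p(15)→15·15+13≡4=e; l(11)→15·11+13≡22=w; a(0)→15·0+13≡13=n; s(18)→15·18+13≡23=x; m(12)→15·12+13≡11=l; a(0)→15·0+13≡13=n (all mod 26).

ewnxln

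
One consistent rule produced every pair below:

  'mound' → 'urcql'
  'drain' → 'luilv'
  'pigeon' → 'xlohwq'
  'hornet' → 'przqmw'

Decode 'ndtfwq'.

falcon

Shifts by position in mound: pos 0: m→u (+8), pos 1: o→r (+3), pos 2: u→c (+8), pos 3: n→q (+3) — repeating every 2. It's a Vigenère-style cipher with numeric key [8,3]: position i shifts by key[i mod 2].
Reversing it on ndtfwq: n−8=f, d−3=a, t−8=l, f−3=c, w−8=o, q−3=n.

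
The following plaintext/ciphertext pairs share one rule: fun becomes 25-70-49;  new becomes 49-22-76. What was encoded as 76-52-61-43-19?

world

Each letter becomes 3×(its alphabet position, a=1..z=26) + 7.
Undoing it on 76-52-61-43-19: 76→(76−7)÷3=23=w, 52→(52−7)÷3=15=o, 61→(61−7)÷3=18=r, 43→(43−7)÷3=12=l, 19→(19−7)÷3=4=d.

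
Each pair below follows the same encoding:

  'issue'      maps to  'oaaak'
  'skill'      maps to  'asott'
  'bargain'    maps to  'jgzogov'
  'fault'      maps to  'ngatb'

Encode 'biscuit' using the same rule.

The shift depends on letter class: consonant s→a is +8, but vowel i→o is +6. Vowels shift forward by 6 and consonants shift forward by 8.
On biscuit: b(cons)+8=j, i(vowel)+6=o, s(cons)+8=a, c(cons)+8=k, u(vowel)+6=a, i(vowel)+6=o, t(cons)+8=b.

joakaob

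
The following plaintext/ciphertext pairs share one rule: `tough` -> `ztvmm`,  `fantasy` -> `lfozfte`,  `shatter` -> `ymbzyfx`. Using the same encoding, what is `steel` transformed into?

Shifts by position in tough: pos 0: t→z (+6), pos 1: o→t (+5), pos 2: u→v (+1), pos 3: g→m (+6), pos 4: h→m (+5) — repeating every 3. The shifts repeat in a cycle of length 3: positions 0,1,… shift by +6, +5, +1, then the pattern repeats.
On steel: s+6=y, t+5=y, e+1=f, e+6=k, l+5=q.

yyfkq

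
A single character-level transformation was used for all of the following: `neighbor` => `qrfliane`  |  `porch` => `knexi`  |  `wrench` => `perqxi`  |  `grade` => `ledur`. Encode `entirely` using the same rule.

rqyferwj

n(13)→q(16) and e(4)→r(17) fit y≡23x+3 (mod 26); the inverse of 23 mod 26 is 17. This is an affine cipher: with a=0,…,z=25, each position x becomes (23x+3) mod 26.
For entirely: e(4)→23·4+3≡17=r; n(13)→23·13+3≡16=q; t(19)→23·19+3≡24=y; i(8)→23·8+3≡5=f; r(17)→23·17+3≡4=e; e(4)→23·4+3≡17=r; l(11)→23·11+3≡22=w; y(24)→23·24+3≡9=j (all mod 26).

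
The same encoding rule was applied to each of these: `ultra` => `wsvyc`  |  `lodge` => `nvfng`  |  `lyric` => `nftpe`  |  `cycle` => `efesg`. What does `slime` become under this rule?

usktg

Shifts by position in ultra: pos 0: u→w (+2), pos 1: l→s (+7), pos 2: t→v (+2), pos 3: r→y (+7) — repeating every 2. A repeating key of period 2 is used — shifts +2, +7 over and over.
For slime: s+2=u, l+7=s, i+2=k, m+7=t, e+2=g.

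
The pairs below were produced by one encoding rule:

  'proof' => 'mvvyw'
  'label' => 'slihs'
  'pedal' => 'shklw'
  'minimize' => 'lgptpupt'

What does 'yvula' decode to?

The output letters match the input read backwards, each shifted +7: proof reversed is foorp. The word is reversed, then every letter is shifted forward by 7.
Decoding yvula: shift back: y−7=r, v−7=o, u−7=n, l−7=e, a−7=t → ronet; then reverse → tenor.

tenor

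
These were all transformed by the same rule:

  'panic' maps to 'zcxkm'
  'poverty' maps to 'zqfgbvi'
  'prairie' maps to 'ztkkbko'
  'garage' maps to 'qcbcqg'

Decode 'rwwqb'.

humor

Shifts by position in panic: pos 0: p→z (+10), pos 1: a→c (+2), pos 2: n→x (+10), pos 3: i→k (+2) — repeating every 2. A repeating key of period 2 is used — shifts +10, +2 over and over.
Reversing it on rwwqb: r−10=h, w−2=u, w−10=m, q−2=o, b−10=r.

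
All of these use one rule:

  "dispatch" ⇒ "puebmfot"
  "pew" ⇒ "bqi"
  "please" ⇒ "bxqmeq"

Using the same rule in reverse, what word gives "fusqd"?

Compare letters: d→p is +12, i→u is +12, s→e is +12 — a constant shift. Every letter moves 12 places later in the alphabet, wrapping around z→a.
Undoing it on fusqd: f−12=t, u−12=i, s−12=g, q−12=e, d−12=r.

tiger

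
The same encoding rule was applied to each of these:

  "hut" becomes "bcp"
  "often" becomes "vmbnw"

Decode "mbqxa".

The output letters match the input read backwards, each shifted +8: hut reversed is tuh. The word is reversed, then every letter is shifted forward by 8.
Undoing it on mbqxa: shift back: m−8=e, b−8=t, q−8=i, x−8=p, a−8=s → etips; then reverse → spite.

spite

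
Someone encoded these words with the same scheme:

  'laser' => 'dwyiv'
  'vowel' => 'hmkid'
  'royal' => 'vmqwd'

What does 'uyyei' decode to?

issue

l(11)→d(3) and a(0)→w(22) fit y≡3x+22 (mod 26); the inverse of 3 mod 26 is 9. This is an affine cipher: with a=0,…,z=25, each position x becomes (3x+22) mod 26.
Undoing it on uyyei: u(20)→9·(20−22)≡8=i; y(24)→9·(24−22)≡18=s; y(24)→9·(24−22)≡18=s; e(4)→9·(4−22)≡20=u; i(8)→9·(8−22)≡4=e (all mod 26).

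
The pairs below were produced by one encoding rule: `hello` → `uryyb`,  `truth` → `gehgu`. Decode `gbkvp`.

toxic

Compare letters: h→u is +13, e→r is +13, l→y is +13 — a constant shift. Each letter is shifted forward by 13 in the alphabet (a Caesar shift of +13).
Reversing it on gbkvp: g−13=t, b−13=o, k−13=x, v−13=i, p−13=c.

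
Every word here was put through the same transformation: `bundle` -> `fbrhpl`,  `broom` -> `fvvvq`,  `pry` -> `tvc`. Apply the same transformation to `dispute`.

hpwtbxl

Vowels shift forward by 7 and consonants shift forward by 4.
Applying it to dispute: d(cons)+4=h, i(vowel)+7=p, s(cons)+4=w, p(cons)+4=t, u(vowel)+7=b, t(cons)+4=x, e(vowel)+7=l.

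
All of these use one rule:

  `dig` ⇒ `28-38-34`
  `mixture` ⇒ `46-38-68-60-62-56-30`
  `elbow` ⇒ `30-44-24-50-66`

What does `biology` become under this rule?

24-38-50-44-50-34-70

d(#4)→28 and i(#9)→38: differences scale by 2, so n = 2·pos + 20. Each letter becomes 2×(its alphabet position, a=1..z=26) + 20.
Applying it to biology: b=2→24, i=9→38, o=15→50, l=12→44, o=15→50, g=7→34, y=25→70.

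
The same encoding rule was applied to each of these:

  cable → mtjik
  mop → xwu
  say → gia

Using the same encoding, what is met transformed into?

The output letters match the input read backwards, each shifted +8: cable reversed is elbac. Read the word backwards and shift each letter +8.
For met: reverse → tem; then shift: t+8=b, e+8=m, m+8=u.

bmu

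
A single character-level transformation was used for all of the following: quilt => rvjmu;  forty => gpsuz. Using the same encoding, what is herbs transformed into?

ifsct

Compare letters: q→r is +1, u→v is +1, i→j is +1 — a constant shift. Every letter moves 1 place later in the alphabet, wrapping around z→a.
On herbs: h+1=i, e+1=f, r+1=s, b+1=c, s+1=t.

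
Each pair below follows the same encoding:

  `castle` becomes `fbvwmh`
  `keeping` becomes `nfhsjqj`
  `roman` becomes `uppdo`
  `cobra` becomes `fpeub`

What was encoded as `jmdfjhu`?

glacier

Shifts by position in castle: pos 0: c→f (+3), pos 1: a→b (+1), pos 2: s→v (+3), pos 3: t→w (+3), pos 4: l→m (+1), pos 5: e→h (+3) — repeating every 3. It's a Vigenère-style cipher with numeric key [3,1,3]: position i shifts by key[i mod 3].
Undoing it on jmdfjhu: j−3=g, m−1=l, d−3=a, f−3=c, j−1=i, h−3=e, u−3=r.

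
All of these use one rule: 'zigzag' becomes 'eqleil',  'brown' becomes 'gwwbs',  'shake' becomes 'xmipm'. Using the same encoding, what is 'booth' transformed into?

Two shifts are in play — +8 for a/e/i/o/u, +5 for every other letter.
Applying it to booth: b(cons)+5=g, o(vowel)+8=w, o(vowel)+8=w, t(cons)+5=y, h(cons)+5=m.

gwwym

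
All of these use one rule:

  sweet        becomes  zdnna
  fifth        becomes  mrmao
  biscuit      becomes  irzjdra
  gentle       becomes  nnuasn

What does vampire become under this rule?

The rule splits by letter class: vowels +9, consonants +7.
Applying it to vampire: v(cons)+7=c, a(vowel)+9=j, m(cons)+7=t, p(cons)+7=w, i(vowel)+9=r, r(cons)+7=y, e(vowel)+9=n.

cjtwryn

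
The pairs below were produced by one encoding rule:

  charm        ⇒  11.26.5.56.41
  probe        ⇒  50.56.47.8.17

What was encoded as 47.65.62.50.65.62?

c(#3)→11 and h(#8)→26: differences scale by 3, so n = 3·pos + 2. With a=1..z=26, the number is 3·pos + 2.
Reversing it on 47.65.62.50.65.62: 47→(47−2)÷3=15=o, 65→(65−2)÷3=21=u, 62→(62−2)÷3=20=t, 50→(50−2)÷3=16=p, 65→(65−2)÷3=21=u, 62→(62−2)÷3=20=t.

output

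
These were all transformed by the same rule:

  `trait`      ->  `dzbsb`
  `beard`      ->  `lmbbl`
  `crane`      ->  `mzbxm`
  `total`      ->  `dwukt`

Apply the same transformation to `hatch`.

Shifts by position in trait: pos 0: t→d (+10), pos 1: r→z (+8), pos 2: a→b (+1), pos 3: i→s (+10), pos 4: t→b (+8) — repeating every 3. It's a Vigenère-style cipher with numeric key [10,8,1]: position i shifts by key[i mod 3].
For hatch: h+10=r, a+8=i, t+1=u, c+10=m, h+8=p.

riump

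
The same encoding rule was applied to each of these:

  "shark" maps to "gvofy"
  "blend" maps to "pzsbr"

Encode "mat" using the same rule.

aoh

Compare letters: s→g is +14, h→v is +14, a→o is +14 — a constant shift. It's a constant shift of +14 (ROT14).
For mat: m+14=a, a+14=o, t+14=h.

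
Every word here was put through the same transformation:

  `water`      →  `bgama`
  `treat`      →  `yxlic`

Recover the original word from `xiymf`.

In water: w→b is +5, a→g is +6, t→a is +7, e→m is +8 — the shift increases by 1 each position. Each letter shifts forward by (position + 5), i.e. 5, 6, 7, … — the shift grows by one for each successive letter.
Decoding xiymf: x−5=s, i−6=c, y−7=r, m−8=e, f−9=w.

screw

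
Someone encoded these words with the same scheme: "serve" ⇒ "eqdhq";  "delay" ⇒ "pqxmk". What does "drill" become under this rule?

Compare letters: s→e is +12, e→q is +12, r→d is +12 — a constant shift. It's a constant shift of +12 (ROT12).
On drill: d+12=p, r+12=d, i+12=u, l+12=x, l+12=x.

pduxx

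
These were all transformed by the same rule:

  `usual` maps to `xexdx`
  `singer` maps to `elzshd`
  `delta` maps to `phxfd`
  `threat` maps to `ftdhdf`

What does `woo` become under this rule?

irr

Two shifts are in play — +3 for a/e/i/o/u, +12 for every other letter.
On woo: w(cons)+12=i, o(vowel)+3=r, o(vowel)+3=r.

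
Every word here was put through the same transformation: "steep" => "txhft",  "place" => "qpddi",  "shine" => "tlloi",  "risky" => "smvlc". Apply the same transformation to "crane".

dvdoi

Shifts by position in steep: pos 0: s→t (+1), pos 1: t→x (+4), pos 2: e→h (+3), pos 3: e→f (+1), pos 4: p→t (+4) — repeating every 3. A repeating key of period 3 is used — shifts +1, +4, +3 over and over.
Applying it to crane: c+1=d, r+4=v, a+3=d, n+1=o, e+4=i.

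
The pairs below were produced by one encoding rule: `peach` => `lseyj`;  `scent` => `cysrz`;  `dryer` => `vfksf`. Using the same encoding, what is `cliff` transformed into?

yxgpp

p(15)→l(11) and e(4)→s(18) fit y≡23x+4 (mod 26); the inverse of 23 mod 26 is 17. Treating letters as 0–25, the rule is x ↦ 23x + 4 (mod 26).
On cliff: c(2)→23·2+4≡24=y; l(11)→23·11+4≡23=x; i(8)→23·8+4≡6=g; f(5)→23·5+4≡15=p; f(5)→23·5+4≡15=p (all mod 26).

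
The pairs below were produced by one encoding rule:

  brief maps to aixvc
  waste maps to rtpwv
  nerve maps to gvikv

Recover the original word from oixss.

b(1)→a(0) and r(17)→i(8) fit y≡7x+19 (mod 26); the inverse of 7 mod 26 is 15. Treating letters as 0–25, the rule is x ↦ 7x + 19 (mod 26).
Undoing it on oixss: o(14)→15·(14−19)≡3=d; i(8)→15·(8−19)≡17=r; x(23)→15·(23−19)≡8=i; s(18)→15·(18−19)≡11=l; s(18)→15·(18−19)≡11=l (all mod 26).

drill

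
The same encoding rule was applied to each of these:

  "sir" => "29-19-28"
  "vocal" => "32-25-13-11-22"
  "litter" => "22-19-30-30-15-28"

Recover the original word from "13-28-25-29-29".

cross

The number is (letter's place in the alphabet, a=1) + 10.
Decoding 13-28-25-29-29: 13→(13−10)÷1=3=c, 28→(28−10)÷1=18=r, 25→(25−10)÷1=15=o, 29→(29−10)÷1=19=s, 29→(29−10)÷1=19=s.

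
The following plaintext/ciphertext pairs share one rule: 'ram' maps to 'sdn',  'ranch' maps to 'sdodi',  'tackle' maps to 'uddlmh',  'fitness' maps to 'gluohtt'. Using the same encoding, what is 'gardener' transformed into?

The shift depends on letter class: consonant r→s is +1, but vowel a→d is +3. Vowels shift forward by 3 and consonants shift forward by 1.
For gardener: g(cons)+1=h, a(vowel)+3=d, r(cons)+1=s, d(cons)+1=e, e(vowel)+3=h, n(cons)+1=o, e(vowel)+3=h, r(cons)+1=s.

hdsehohs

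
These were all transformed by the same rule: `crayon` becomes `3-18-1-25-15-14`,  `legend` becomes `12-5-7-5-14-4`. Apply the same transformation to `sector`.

c is letter #3 and maps to 3: an offset of 0. Letters become their 1-indexed alphabet positions: a=1 … z=26.
On sector: s=19→19, e=5→5, c=3→3, t=20→20, o=15→15, r=18→18.

19-5-3-20-15-18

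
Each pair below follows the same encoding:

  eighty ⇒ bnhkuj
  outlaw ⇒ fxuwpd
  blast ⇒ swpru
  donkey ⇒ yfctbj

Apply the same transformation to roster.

ofrubo

e(4)→b(1) and i(8)→n(13) fit y≡3x+15 (mod 26); the inverse of 3 mod 26 is 9. This is an affine cipher: with a=0,…,z=25, each position x becomes (3x+15) mod 26.
On roster: r(17)→3·17+15≡14=o; o(14)→3·14+15≡5=f; s(18)→3·18+15≡17=r; t(19)→3·19+15≡20=u; e(4)→3·4+15≡1=b; r(17)→3·17+15≡14=o (all mod 26).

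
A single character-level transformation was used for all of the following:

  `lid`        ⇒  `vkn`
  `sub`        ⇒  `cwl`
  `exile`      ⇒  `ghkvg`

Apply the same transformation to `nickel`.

xkmugv

The shift depends on letter class: consonant l→v is +10, but vowel i→k is +2. Vowels shift forward by 2 and consonants shift forward by 10.
Applying it to nickel: n(cons)+10=x, i(vowel)+2=k, c(cons)+10=m, k(cons)+10=u, e(vowel)+2=g, l(cons)+10=v.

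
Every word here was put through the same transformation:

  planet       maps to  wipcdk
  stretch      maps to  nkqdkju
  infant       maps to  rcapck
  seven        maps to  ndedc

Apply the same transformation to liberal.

Each letter's alphabet position (a=0..z=25) is mapped through 23·x+15 mod 26 — an affine cipher.
Applying it to liberal: l(11)→23·11+15≡8=i; i(8)→23·8+15≡17=r; b(1)→23·1+15≡12=m; e(4)→23·4+15≡3=d; r(17)→23·17+15≡16=q; a(0)→23·0+15≡15=p; l(11)→23·11+15≡8=i (all mod 26).

irmdqpi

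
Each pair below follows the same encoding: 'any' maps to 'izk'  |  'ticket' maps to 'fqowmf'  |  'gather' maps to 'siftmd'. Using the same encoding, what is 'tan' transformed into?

The shift depends on letter class: consonant n→z is +12, but vowel a→i is +8. Two shifts are in play — +8 for a/e/i/o/u, +12 for every other letter.
On tan: t(cons)+12=f, a(vowel)+8=i, n(cons)+12=z.

fiz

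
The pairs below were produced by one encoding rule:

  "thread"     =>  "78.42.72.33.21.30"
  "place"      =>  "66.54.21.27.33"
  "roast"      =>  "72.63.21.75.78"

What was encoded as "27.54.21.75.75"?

With a=1..z=26, the number is 3·pos + 18.
Decoding 27.54.21.75.75: 27→(27−18)÷3=3=c, 54→(54−18)÷3=12=l, 21→(21−18)÷3=1=a, 75→(75−18)÷3=19=s, 75→(75−18)÷3=19=s.

class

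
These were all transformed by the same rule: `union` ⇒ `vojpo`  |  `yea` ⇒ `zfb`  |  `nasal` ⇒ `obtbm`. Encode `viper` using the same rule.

wjqfs

Compare letters: u→v is +1, n→o is +1, i→j is +1 — a constant shift. It's a constant shift of +1 (ROT1).
On viper: v+1=w, i+1=j, p+1=q, e+1=f, r+1=s.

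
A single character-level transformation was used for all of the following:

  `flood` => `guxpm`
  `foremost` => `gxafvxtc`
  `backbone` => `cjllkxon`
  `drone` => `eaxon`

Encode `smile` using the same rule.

tvrmn

Shifts by position in flood: pos 0: f→g (+1), pos 1: l→u (+9), pos 2: o→x (+9), pos 3: o→p (+1), pos 4: d→m (+9) — repeating every 3. A repeating key of period 3 is used — shifts +1, +9, +9 over and over.
Applying it to smile: s+1=t, m+9=v, i+9=r, l+1=m, e+9=n.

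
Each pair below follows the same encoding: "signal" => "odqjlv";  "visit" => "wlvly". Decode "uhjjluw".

The output letters match the input read backwards, each shifted +3: signal reversed is langis. Two steps: reverse the string, then apply a Caesar shift of +3.
Undoing it on uhjjluw: shift back: u−3=r, h−3=e, j−3=g, j−3=g, l−3=i, u−3=r, w−3=t → reggirt; then reverse → trigger.

trigger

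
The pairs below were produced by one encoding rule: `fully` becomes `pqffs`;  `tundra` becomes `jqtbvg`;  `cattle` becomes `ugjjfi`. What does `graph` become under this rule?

f(5)→p(15) and u(20)→q(16) fit y≡7x+6 (mod 26); the inverse of 7 mod 26 is 15. Treating letters as 0–25, the rule is x ↦ 7x + 6 (mod 26).
On graph: g(6)→7·6+6≡22=w; r(17)→7·17+6≡21=v; a(0)→7·0+6≡6=g; p(15)→7·15+6≡7=h; h(7)→7·7+6≡3=d (all mod 26).

wvghd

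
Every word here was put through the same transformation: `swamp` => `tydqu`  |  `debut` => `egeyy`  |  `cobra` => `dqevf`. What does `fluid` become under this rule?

gnxmi

In swamp: s→t is +1, w→y is +2, a→d is +3, m→q is +4 — the shift increases by 1 each position. The shift increases by 1 at each position, starting from +1: 1, 2, 3, ….
On fluid: f+1=g, l+2=n, u+3=x, i+4=m, d+5=i.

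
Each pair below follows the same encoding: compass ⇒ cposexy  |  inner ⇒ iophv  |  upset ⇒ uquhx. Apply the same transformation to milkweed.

In compass: c→c is +0, o→p is +1, m→o is +2, p→s is +3 — the shift increases by 1 each position. Each letter shifts forward by its position index (0, 1, 2, …) — the shift grows by one for each successive letter.
Applying it to milkweed: m+0=m, i+1=j, l+2=n, k+3=n, w+4=a, e+5=j, e+6=k, d+7=k.

mjnnajkk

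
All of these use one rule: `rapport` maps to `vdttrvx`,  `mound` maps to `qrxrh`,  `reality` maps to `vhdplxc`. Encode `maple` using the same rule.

qdtph

The shift depends on letter class: consonant r→v is +4, but vowel a→d is +3. The rule splits by letter class: vowels +3, consonants +4.
For maple: m(cons)+4=q, a(vowel)+3=d, p(cons)+4=t, l(cons)+4=p, e(vowel)+3=h.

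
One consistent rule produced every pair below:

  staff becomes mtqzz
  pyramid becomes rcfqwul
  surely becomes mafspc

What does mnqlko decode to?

shadow

Treating letters as 0–25, the rule is x ↦ 7x + 16 (mod 26).
Undoing it on mnqlko: m(12)→15·(12−16)≡18=s; n(13)→15·(13−16)≡7=h; q(16)→15·(16−16)≡0=a; l(11)→15·(11−16)≡3=d; k(10)→15·(10−16)≡14=o; o(14)→15·(14−16)≡22=w (all mod 26).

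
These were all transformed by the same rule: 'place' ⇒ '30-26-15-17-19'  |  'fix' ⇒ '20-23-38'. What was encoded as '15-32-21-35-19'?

argue

p is letter #16 and maps to 30: an offset of 14. The number is (letter's place in the alphabet, a=1) + 14.
Reversing it on 15-32-21-35-19: 15→(15−14)÷1=1=a, 32→(32−14)÷1=18=r, 21→(21−14)÷1=7=g, 35→(35−14)÷1=21=u, 19→(19−14)÷1=5=e.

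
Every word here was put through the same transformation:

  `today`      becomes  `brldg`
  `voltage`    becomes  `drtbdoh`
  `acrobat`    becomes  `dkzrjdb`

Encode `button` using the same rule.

jxbbrv

The shift depends on letter class: consonant t→b is +8, but vowel o→r is +3. Vowels shift forward by 3 and consonants shift forward by 8.
Applying it to button: b(cons)+8=j, u(vowel)+3=x, t(cons)+8=b, t(cons)+8=b, o(vowel)+3=r, n(cons)+8=v.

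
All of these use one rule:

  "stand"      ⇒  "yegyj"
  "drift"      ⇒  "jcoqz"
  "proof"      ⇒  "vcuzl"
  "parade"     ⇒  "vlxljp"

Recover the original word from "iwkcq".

Shifts by position in stand: pos 0: s→y (+6), pos 1: t→e (+11), pos 2: a→g (+6), pos 3: n→y (+11) — repeating every 2. The shifts repeat in a cycle of length 2: positions 0,1,… shift by +6, +11, then the pattern repeats.
Decoding iwkcq: i−6=c, w−11=l, k−6=e, c−11=r, q−6=k.

clerk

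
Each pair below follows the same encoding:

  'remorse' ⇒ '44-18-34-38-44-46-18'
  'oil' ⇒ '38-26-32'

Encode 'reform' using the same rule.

44-18-20-38-44-34

The formula is n = 2×(alphabet index, a=1) + 8.
Applying it to reform: r=18→44, e=5→18, f=6→20, o=15→38, r=18→44, m=13→34.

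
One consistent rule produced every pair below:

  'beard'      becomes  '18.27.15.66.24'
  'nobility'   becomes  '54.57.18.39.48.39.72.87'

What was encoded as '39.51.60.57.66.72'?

import

b(#2)→18 and e(#5)→27: differences scale by 3, so n = 3·pos + 12. Each letter becomes 3×(its alphabet position, a=1..z=26) + 12.
Decoding 39.51.60.57.66.72: 39→(39−12)÷3=9=i, 51→(51−12)÷3=13=m, 60→(60−12)÷3=16=p, 57→(57−12)÷3=15=o, 66→(66−12)÷3=18=r, 72→(72−12)÷3=20=t.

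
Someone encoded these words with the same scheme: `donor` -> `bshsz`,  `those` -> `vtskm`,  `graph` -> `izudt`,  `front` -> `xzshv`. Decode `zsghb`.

Each letter's alphabet position (a=0..z=25) is mapped through 11·x+20 mod 26 — an affine cipher.
Reversing it on zsghb: z(25)→19·(25−20)≡17=r; s(18)→19·(18−20)≡14=o; g(6)→19·(6−20)≡20=u; h(7)→19·(7−20)≡13=n; b(1)→19·(1−20)≡3=d (all mod 26).

round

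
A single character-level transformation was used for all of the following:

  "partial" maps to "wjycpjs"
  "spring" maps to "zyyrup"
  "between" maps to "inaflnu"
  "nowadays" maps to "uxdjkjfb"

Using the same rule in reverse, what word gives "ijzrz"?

Shifts by position in partial: pos 0: p→w (+7), pos 1: a→j (+9), pos 2: r→y (+7), pos 3: t→c (+9) — repeating every 2. A repeating key of period 2 is used — shifts +7, +9 over and over.
Undoing it on ijzrz: i−7=b, j−9=a, z−7=s, r−9=i, z−7=s.

basis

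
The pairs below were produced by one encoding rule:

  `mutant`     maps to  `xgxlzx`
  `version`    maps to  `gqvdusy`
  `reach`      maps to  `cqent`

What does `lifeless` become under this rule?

wujpxide

Shifts by position in mutant: pos 0: m→x (+11), pos 1: u→g (+12), pos 2: t→x (+4), pos 3: a→l (+11), pos 4: n→z (+12), pos 5: t→x (+4) — repeating every 3. The shifts repeat in a cycle of length 3: positions 0,1,… shift by +11, +12, +4, then the pattern repeats.
On lifeless: l+11=w, i+12=u, f+4=j, e+11=p, l+12=x, e+4=i, s+11=d, s+12=e.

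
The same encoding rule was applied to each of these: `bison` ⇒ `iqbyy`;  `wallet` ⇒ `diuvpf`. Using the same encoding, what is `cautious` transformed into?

In bison: b→i is +7, i→q is +8, s→b is +9, o→y is +10 — the shift increases by 1 each position. Letter i (0-indexed) is shifted by i+7, so successive shifts are 7, 8, 9, ….
Applying it to cautious: c+7=j, a+8=i, u+9=d, t+10=d, i+11=t, o+12=a, u+13=h, s+14=g.

jiddtahg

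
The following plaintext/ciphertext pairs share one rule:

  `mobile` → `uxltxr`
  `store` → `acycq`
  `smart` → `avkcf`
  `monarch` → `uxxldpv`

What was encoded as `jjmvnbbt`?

Letter i (0-indexed) is shifted by i+8, so successive shifts are 8, 9, 10, ….
Undoing it on jjmvnbbt: j−8=b, j−9=a, m−10=c, v−11=k, n−12=b, b−13=o, b−14=n, t−15=e.

backbone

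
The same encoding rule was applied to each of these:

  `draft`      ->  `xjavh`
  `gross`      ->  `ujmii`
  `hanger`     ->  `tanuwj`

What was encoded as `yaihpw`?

castle

d(3)→x(23) and r(17)→j(9) fit y≡25x+0 (mod 26); the inverse of 25 mod 26 is 25. Treating letters as 0–25, the rule is x ↦ 25x + 0 (mod 26).
Decoding yaihpw: y(24)→25·(24−0)≡2=c; a(0)→25·(0−0)≡0=a; i(8)→25·(8−0)≡18=s; h(7)→25·(7−0)≡19=t; p(15)→25·(15−0)≡11=l; w(22)→25·(22−0)≡4=e (all mod 26).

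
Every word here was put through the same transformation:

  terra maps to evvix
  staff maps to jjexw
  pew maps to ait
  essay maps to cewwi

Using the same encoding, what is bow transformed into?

asf

Two steps: reverse the string, then apply a Caesar shift of +4.
On bow: reverse → wob; then shift: w+4=a, o+4=s, b+4=f.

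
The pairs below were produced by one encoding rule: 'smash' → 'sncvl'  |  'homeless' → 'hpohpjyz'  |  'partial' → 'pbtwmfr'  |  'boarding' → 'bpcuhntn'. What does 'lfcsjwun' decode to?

leapfrog

In smash: s→s is +0, m→n is +1, a→c is +2, s→v is +3 — the shift increases by 1 each position. Letter i (0-indexed) is shifted by i+0, so successive shifts are 0, 1, 2, ….
Undoing it on lfcsjwun: l−0=l, f−1=e, c−2=a, s−3=p, j−4=f, w−5=r, u−6=o, n−7=g.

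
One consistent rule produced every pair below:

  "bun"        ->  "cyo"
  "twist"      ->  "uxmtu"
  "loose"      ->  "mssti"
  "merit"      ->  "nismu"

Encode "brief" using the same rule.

csmig

The shift depends on letter class: consonant b→c is +1, but vowel u→y is +4. The rule splits by letter class: vowels +4, consonants +1.
For brief: b(cons)+1=c, r(cons)+1=s, i(vowel)+4=m, e(vowel)+4=i, f(cons)+1=g.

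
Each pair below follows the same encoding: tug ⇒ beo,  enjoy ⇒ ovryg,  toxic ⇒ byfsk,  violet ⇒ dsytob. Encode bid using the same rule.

jsl

Vowels shift forward by 10 and consonants shift forward by 8.
For bid: b(cons)+8=j, i(vowel)+10=s, d(cons)+8=l.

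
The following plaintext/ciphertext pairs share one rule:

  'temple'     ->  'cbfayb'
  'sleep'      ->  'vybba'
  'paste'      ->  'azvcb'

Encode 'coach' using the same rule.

ntznw

This is an affine cipher: with a=0,…,z=25, each position x becomes (7x+25) mod 26.
For coach: c(2)→7·2+25≡13=n; o(14)→7·14+25≡19=t; a(0)→7·0+25≡25=z; c(2)→7·2+25≡13=n; h(7)→7·7+25≡22=w (all mod 26).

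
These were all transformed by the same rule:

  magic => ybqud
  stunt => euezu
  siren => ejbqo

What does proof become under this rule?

bsyag

Shifts by position in magic: pos 0: m→y (+12), pos 1: a→b (+1), pos 2: g→q (+10), pos 3: i→u (+12), pos 4: c→d (+1) — repeating every 3. The shifts repeat in a cycle of length 3: positions 0,1,… shift by +12, +1, +10, then the pattern repeats.
Applying it to proof: p+12=b, r+1=s, o+10=y, o+12=a, f+1=g.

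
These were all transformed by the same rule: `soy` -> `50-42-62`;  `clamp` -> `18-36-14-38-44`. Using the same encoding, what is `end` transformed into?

s(#19)→50 and o(#15)→42: differences scale by 2, so n = 2·pos + 12. The formula is n = 2×(alphabet index, a=1) + 12.
For end: e=5→22, n=14→40, d=4→20.

22-40-20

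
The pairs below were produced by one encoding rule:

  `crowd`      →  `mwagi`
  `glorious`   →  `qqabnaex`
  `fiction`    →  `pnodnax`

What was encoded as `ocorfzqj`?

exchange

Shifts by position in crowd: pos 0: c→m (+10), pos 1: r→w (+5), pos 2: o→a (+12), pos 3: w→g (+10), pos 4: d→i (+5) — repeating every 3. A repeating key of period 3 is used — shifts +10, +5, +12 over and over.
Undoing it on ocorfzqj: o−10=e, c−5=x, o−12=c, r−10=h, f−5=a, z−12=n, q−10=g, j−5=e.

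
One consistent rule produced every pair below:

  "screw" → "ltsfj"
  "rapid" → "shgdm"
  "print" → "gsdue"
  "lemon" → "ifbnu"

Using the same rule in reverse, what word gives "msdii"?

drill

Each letter's alphabet position (a=0..z=25) is mapped through 19·x+7 mod 26 — an affine cipher.
Decoding msdii: m(12)→11·(12−7)≡3=d; s(18)→11·(18−7)≡17=r; d(3)→11·(3−7)≡8=i; i(8)→11·(8−7)≡11=l; i(8)→11·(8−7)≡11=l (all mod 26).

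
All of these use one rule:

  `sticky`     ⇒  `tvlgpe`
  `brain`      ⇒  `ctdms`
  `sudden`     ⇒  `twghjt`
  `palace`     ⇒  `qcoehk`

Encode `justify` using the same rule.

kwvxnlf

In sticky: s→t is +1, t→v is +2, i→l is +3, c→g is +4 — the shift increases by 1 each position. Letter i (0-indexed) is shifted by i+1, so successive shifts are 1, 2, 3, ….
For justify: j+1=k, u+2=w, s+3=v, t+4=x, i+5=n, f+6=l, y+7=f.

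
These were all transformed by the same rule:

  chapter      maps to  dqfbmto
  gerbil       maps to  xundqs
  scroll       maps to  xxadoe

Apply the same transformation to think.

wzutf

The output letters match the input read backwards, each shifted +12: chapter reversed is retpahc. The word is reversed, then every letter is shifted forward by 12.
For think: reverse → kniht; then shift: k+12=w, n+12=z, i+12=u, h+12=t, t+12=f.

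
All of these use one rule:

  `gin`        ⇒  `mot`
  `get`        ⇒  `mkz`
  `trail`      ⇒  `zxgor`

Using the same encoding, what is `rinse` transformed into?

xotyk

It's a constant shift of +6 (ROT6).
Applying it to rinse: r+6=x, i+6=o, n+6=t, s+6=y, e+6=k.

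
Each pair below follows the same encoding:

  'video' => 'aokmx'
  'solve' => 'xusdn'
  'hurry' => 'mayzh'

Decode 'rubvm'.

mound

Each letter shifts forward by (position + 5), i.e. 5, 6, 7, … — the shift grows by one for each successive letter.
Decoding rubvm: r−5=m, u−6=o, b−7=u, v−8=n, m−9=d.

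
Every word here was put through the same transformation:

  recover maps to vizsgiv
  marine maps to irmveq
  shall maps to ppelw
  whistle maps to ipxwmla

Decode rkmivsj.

foreign

Two steps: reverse the string, then apply a Caesar shift of +4.
Decoding rkmivsj: shift back: r−4=n, k−4=g, m−4=i, i−4=e, v−4=r, s−4=o, j−4=f → ngierof; then reverse → foreign.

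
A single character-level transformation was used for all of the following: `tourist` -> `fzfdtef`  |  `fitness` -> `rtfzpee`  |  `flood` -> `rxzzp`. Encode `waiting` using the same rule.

iltftzs

Two shifts are in play — +11 for a/e/i/o/u, +12 for every other letter.
Applying it to waiting: w(cons)+12=i, a(vowel)+11=l, i(vowel)+11=t, t(cons)+12=f, i(vowel)+11=t, n(cons)+12=z, g(cons)+12=s.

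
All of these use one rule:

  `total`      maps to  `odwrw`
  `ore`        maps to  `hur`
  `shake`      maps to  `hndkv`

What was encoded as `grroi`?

flood

Two steps: reverse the string, then apply a Caesar shift of +3.
Decoding grroi: shift back: g−3=d, r−3=o, r−3=o, o−3=l, i−3=f → doolf; then reverse → flood.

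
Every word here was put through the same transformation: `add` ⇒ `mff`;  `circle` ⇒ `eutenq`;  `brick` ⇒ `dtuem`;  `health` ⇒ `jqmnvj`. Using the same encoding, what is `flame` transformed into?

hnmoq

The shift depends on letter class: consonant d→f is +2, but vowel a→m is +12. Two shifts are in play — +12 for a/e/i/o/u, +2 for every other letter.
On flame: f(cons)+2=h, l(cons)+2=n, a(vowel)+12=m, m(cons)+2=o, e(vowel)+12=q.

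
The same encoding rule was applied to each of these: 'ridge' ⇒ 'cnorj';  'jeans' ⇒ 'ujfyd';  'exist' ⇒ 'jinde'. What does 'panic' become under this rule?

The rule splits by letter class: vowels +5, consonants +11.
Applying it to panic: p(cons)+11=a, a(vowel)+5=f, n(cons)+11=y, i(vowel)+5=n, c(cons)+11=n.

afynn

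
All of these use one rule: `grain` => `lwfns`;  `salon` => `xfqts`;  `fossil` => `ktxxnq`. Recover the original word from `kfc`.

fax

Compare letters: g→l is +5, r→w is +5, a→f is +5 — a constant shift. This is a Caesar cipher with shift 5.
Reversing it on kfc: k−5=f, f−5=a, c−5=x.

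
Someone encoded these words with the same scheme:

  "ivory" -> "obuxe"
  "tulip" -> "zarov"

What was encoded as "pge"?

It's a constant shift of +6 (ROT6).
Undoing it on pge: p−6=j, g−6=a, e−6=y.

jay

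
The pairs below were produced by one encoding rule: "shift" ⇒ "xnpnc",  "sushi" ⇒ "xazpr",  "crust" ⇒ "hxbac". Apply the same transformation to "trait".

In shift: s→x is +5, h→n is +6, i→p is +7, f→n is +8 — the shift increases by 1 each position. Each letter shifts forward by (position + 5), i.e. 5, 6, 7, … — the shift grows by one for each successive letter.
For trait: t+5=y, r+6=x, a+7=h, i+8=q, t+9=c.

yxhqc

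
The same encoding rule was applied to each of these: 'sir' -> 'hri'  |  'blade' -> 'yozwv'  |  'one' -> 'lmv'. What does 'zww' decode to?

add

This is the alphabet-reversal cipher (Atbash): a becomes z, b becomes y, etc.
Decoding zww: z↔a, w↔d, w↔d.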